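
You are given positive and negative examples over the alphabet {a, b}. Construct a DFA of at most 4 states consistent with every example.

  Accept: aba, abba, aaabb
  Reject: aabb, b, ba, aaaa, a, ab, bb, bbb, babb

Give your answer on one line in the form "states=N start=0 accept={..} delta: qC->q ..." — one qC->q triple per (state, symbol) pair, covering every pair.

State merging on the prefix tree: take the shortest (then alphabetical) example prefix whose next move is undefined and point that move at state 0, else 1, else 2, ...; a target is out if some Accept/Reject pair would then sit in one state with the same input left (inseparable). If every existing state is out, open a new one.
a: 0a undefined. 0a->0: no, aba/ba meet in 0 with "ba" left. Open state 1: 0a->1.
b: 0b undefined. 0b->0: ok.
aa: 1a undefined. 1a->0: no, aaabb/babb meet in 1 with "bb" left. 1a->1: no, aaabb/aabb meet in 1 with "bb" left. Open state 2: 1a->2.
ab: 1b undefined. 1b->0: no, aba/ba meet in 1. 1b->1: ok.
aaa: 2a undefined. 2a->0: no, aaabb/b meet in 0. 2a->1: no, aba/aaaa meet in 2. 2a->2: no, aba/aaaa meet in 2. Open state 3: 2a->3.
aab: 2b undefined. 2b->0: ok.
aaaa: 3a undefined. 3a->0: ok.
aaab: 3b undefined. 3b->0: no, aaabb/aabb meet in 0. 3b->1: no, aaabb/ba meet in 1. 3b->2: no, aaabb/aabb meet in 0. 3b->3: ok.
All examples now run through 4 states with every (state, symbol) defined. Accept strings end in {2,3}, Reject strings end in {0,1}; accept={2,3}.

states=4 start=0 accept={2,3} delta: 0a->1 0b->0 1a->2 1b->1 2a->3 2b->0 3a->0 3b->3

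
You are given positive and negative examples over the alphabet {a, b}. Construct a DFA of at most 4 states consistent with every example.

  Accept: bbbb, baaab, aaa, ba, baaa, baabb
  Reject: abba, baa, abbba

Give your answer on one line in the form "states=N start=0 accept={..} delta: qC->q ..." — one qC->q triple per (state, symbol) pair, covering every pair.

states=3 start=0 accept={0,2} delta: 0a->0 0b->1 1a->2 1b->2 2a->1 2b->2

Fold the examples into a partial DFA from state 0: repeatedly fix the first undefined (state, symbol) met by the shortest-then-alphabetical prefix, trying targets in increasing order and rejecting any under which an Accept and a Reject string meet in one state with the same remainder; add a state when all current targets are rejected. Accepting states are where Accept strings end.
a: 0a undefined. 0a->0: ok.
b: 0b undefined. 0b->0: no, bbbb/abba meet in 0. Open state 1: 0b->1.
ba: 1a undefined. 1a->0: no, aaa/baa meet in 0. 1a->1: no, ba/baa meet in 1. Open state 2: 1a->2.
bb: 1b undefined. 1b->0: no, bbbb/abba meet in 0. 1b->1: no, ba/abba meet in 2. 1b->2: ok.
baa: 2a undefined. 2a->0: no, aaa/abba meet in 0. 2a->1: ok.
bbb: 2b undefined. 2b->0: no, bbbb/abba meet in 1. 2b->1: no, bbbb/abbba meet in 2. 2b->2: ok.
All examples now run through 3 states with every (state, symbol) defined. Accept strings end in {0,2}, Reject strings end in {1}; accept={0,2}.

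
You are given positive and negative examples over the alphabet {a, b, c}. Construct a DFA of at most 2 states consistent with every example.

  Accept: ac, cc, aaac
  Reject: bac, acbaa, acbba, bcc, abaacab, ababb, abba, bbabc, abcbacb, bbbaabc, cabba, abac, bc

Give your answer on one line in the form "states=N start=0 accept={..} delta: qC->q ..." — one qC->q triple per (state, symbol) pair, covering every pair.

states=2 start=0 accept={0} delta: 0a->0 0b->1 0c->0 1a->1 1b->1 1c->1

Grow the machine one transition at a time. Run the examples from 0; the earliest place one falls off (shortest prefix, ties alphabetical) gets sent to the lowest-numbered state that keeps every Accept/Reject pair distinguishable — a pair clashes when both reach the same state with identical unread suffix — and to a fresh state only if none does.
a: 0a undefined. 0a->0: ok.
b: 0b undefined. 0b->0: no, ac/bac meet in 0 with "c" left. Open state 1: 0b->1.
c: 0c undefined. 0c->0: ok.
ba: 1a undefined. 1a->0: no, ac/bac meet in 0. 1a->1: ok.
bb: 1b undefined. 1b->0: no, ac/acbba meet in 0. 1b->1: ok.
bc: 1c undefined. 1c->0: no, ac/bac meet in 0. 1c->1: ok.
All examples now run through 2 states with every (state, symbol) defined. Accept strings end in {0}, Reject strings end in {1}; accept={0}.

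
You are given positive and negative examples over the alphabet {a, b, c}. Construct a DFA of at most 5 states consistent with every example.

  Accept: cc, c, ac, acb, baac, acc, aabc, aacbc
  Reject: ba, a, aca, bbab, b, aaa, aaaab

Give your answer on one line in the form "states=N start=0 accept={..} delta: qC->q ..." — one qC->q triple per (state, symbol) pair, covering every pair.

Grow the machine one transition at a time. Run the examples from 0; the earliest place one falls off (shortest prefix, ties alphabetical) gets sent to the lowest-numbered state that keeps every Accept/Reject pair distinguishable — a pair clashes when both reach the same state with identical unread suffix — and to a fresh state only if none does.
a: 0a undefined. 0a->0: ok.
b: 0b undefined. 0b->0: ok.
c: 0c undefined. 0c->0: no, cc/ba meet in 0. Open state 1: 0c->1.
cc: 1c undefined. 1c->0: no, cc/ba meet in 0. 1c->1: ok.
aca: 1a undefined. 1a->0: ok.
acb: 1b undefined. 1b->0: no, acb/ba meet in 0. 1b->1: ok.
All examples now run through 2 states with every (state, symbol) defined. Accept strings end in {1}, Reject strings end in {0}; accept={1}.

states=2 start=0 accept={1} delta: 0a->0 0b->0 0c->1 1a->0 1b->1 1c->1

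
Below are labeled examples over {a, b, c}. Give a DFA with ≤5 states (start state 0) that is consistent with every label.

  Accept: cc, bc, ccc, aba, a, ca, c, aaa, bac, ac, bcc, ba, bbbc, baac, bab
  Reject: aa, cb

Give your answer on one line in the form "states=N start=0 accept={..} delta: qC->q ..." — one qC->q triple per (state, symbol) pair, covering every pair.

Fold the examples into a partial DFA from state 0: repeatedly fix the first undefined (state, symbol) met by the shortest-then-alphabetical prefix, trying targets in increasing order and rejecting any under which an Accept and a Reject string meet in one state with the same remainder; add a state when all current targets are rejected. Accepting states are where Accept strings end.
a: 0a undefined. 0a->0: no, a/aa meet in 0. Open state 1: 0a->1.
b: 0b undefined. 0b->0: ok.
c: 0c undefined. 0c->0: no, cc/cb meet in 0. 0c->1: no, ca/aa meet in 1 with "a" left. Open state 2: 0c->2.
aa: 1a undefined. 1a->0: ok.
ab: 1b undefined. 1b->0: no, bab/aa meet in 0. 1b->1: no, aba/aa meet in 0. 1b->2: ok.
ac: 1c undefined. 1c->0: no, bac/aa meet in 0. 1c->1: ok.
ca: 2a undefined. 2a->0: no, aba/aa meet in 0. 2a->1: ok.
cb: 2b undefined. 2b->0: ok.
cc: 2c undefined. 2c->0: no, cc/aa meet in 0. 2c->1: ok.
All examples now run through 3 states with every (state, symbol) defined. Accept strings end in {1,2}, Reject strings end in {0}; accept={1,2}.

states=3 start=0 accept={1,2} delta: 0a->1 0b->0 0c->2 1a->0 1b->2 1c->1 2a->1 2b->0 2c->1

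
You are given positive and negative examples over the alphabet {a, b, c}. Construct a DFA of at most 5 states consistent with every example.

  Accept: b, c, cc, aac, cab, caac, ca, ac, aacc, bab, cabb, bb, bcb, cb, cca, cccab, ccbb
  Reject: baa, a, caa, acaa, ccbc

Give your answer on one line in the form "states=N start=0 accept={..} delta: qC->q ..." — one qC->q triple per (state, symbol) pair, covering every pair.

states=4 start=0 accept={1,2,3} delta: 0a->0 0b->1 0c->1 1a->2 1b->1 1c->3 2a->0 2b->1 2c->0 3a->1 3b->2 3c->0

Grow the machine one transition at a time. Run the examples from 0; the earliest place one falls off (shortest prefix, ties alphabetical) gets sent to the lowest-numbered state that keeps every Accept/Reject pair distinguishable — a pair clashes when both reach the same state with identical unread suffix — and to a fresh state only if none does.
a: 0a undefined. 0a->0: ok.
b: 0b undefined. 0b->0: no, b/baa meet in 0. Open state 1: 0b->1.
c: 0c undefined. 0c->0: no, c/a meet in 0. 0c->1: ok.
ba: 1a undefined. 1a->0: no, ca/baa meet in 0. 1a->1: no, b/baa meet in 1. Open state 2: 1a->2.
bb: 1b undefined. 1b->0: no, bb/a meet in 0. 1b->1: ok.
bc: 1c undefined. 1c->0: no, cc/a meet in 0. 1c->1: no, b/ccbc meet in 1. 1c->2: no, cca/baa meet in 2 with "a" left. Open state 3: 1c->3.
baa: 2a undefined. 2a->0: ok.
bab: 2b undefined. 2b->0: no, cab/baa meet in 0. 2b->1: ok.
bcb: 3b undefined. 3b->0: no, b/ccbc meet in 1. 3b->1: no, cc/ccbc meet in 3. 3b->2: ok.
cca: 3a undefined. 3a->0: no, cca/baa meet in 0. 3a->1: ok.
ccc: 3c undefined. 3c->0: ok.
ccbc: 2c undefined. 2c->0: ok.
All examples now run through 4 states with every (state, symbol) defined. Accept strings end in {1,2,3}, Reject strings end in {0}; accept={1,2,3}.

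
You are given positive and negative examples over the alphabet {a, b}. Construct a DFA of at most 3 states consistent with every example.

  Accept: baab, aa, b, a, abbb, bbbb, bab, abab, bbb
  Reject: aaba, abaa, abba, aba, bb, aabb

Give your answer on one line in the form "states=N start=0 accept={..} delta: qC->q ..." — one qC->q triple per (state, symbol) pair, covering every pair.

State merging on the prefix tree: take the shortest (then alphabetical) example prefix whose next move is undefined and point that move at state 0, else 1, else 2, ...; a target is out if some Accept/Reject pair would then sit in one state with the same input left (inseparable). If every existing state is out, open a new one.
a: 0a undefined. 0a->0: ok.
b: 0b undefined. 0b->0: no, baab/aaba meet in 0. Open state 1: 0b->1.
ba: 1a undefined. 1a->0: no, aa/aaba meet in 0. 1a->1: no, baab/bb meet in 1 with "b" left. Open state 2: 1a->2.
bb: 1b undefined. 1b->0: no, aa/abba meet in 0. 1b->1: no, b/bb meet in 1. 1b->2: ok.
baa: 2a undefined. 2a->0: no, aa/abaa meet in 0. 2a->1: no, baab/aaba meet in 2. 2a->2: ok.
bab: 2b undefined. 2b->0: ok.
All examples now run through 3 states with every (state, symbol) defined. Accept strings end in {0,1}, Reject strings end in {2}; accept={0,1}.

states=3 start=0 accept={0,1} delta: 0a->0 0b->1 1a->2 1b->2 2a->2 2b->0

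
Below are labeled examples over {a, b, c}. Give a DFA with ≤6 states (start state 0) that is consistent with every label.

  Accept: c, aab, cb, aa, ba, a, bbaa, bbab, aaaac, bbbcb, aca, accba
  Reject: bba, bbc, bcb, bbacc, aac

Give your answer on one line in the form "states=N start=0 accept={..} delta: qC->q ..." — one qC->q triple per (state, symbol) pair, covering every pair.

Fold the examples into a partial DFA from state 0: repeatedly fix the first undefined (state, symbol) met by the shortest-then-alphabetical prefix, trying targets in increasing order and rejecting any under which an Accept and a Reject string meet in one state with the same remainder; add a state when all current targets are rejected. Accepting states are where Accept strings end.
a: 0a undefined. 0a->0: no, c/aac meet in 0 with "c" left. Open state 1: 0a->1.
b: 0b undefined. 0b->0: no, c/bbc meet in 0 with "c" left. 0b->1: ok.
c: 0c undefined. 0c->0: ok.
aa: 1a undefined. 1a->0: no, c/aac meet in 0. 1a->1: no, aaaac/aac meet in 1 with "c" left. Open state 2: 1a->2.
ac: 1c undefined. 1c->0: no, cb/bcb meet in 1. 1c->1: no, accba/bba meet in 1 with "ba" left. 1c->2: no, aab/bcb meet in 2 with "b" left. Open state 3: 1c->3.
bb: 1b undefined. 1b->0: no, c/bbc meet in 0. 1b->1: no, aa/bba meet in 2. 1b->2: ok.
aaa: 2a undefined. 2a->0: no, c/bba meet in 0. 2a->1: no, cb/bba meet in 1. 2a->2: no, aa/bba meet in 2. 2a->3: no, bbab/bcb meet in 3 with "b" left. Open state 4: 2a->4.
aab: 2b undefined. 2b->0: ok.
aac: 2c undefined. 2c->0: no, c/bbc meet in 0. 2c->1: no, cb/bbc meet in 1. 2c->2: no, aa/bbc meet in 2. 2c->3: ok.
aca: 3a undefined. 3a->0: ok.
acc: 3c undefined. 3c->0: ok.
bcb: 3b undefined. 3b->0: no, c/bcb meet in 0. 3b->1: no, cb/bcb meet in 1. 3b->2: no, aa/bcb meet in 2. 3b->3: ok.
aaaa: 4a undefined. 4a->0: ok.
bbab: 4b undefined. 4b->0: ok.
bbac: 4c undefined. 4c->0: no, c/bbacc meet in 0. 4c->1: ok.
All examples now run through 5 states with every (state, symbol) defined. Accept strings end in {0,1,2}, Reject strings end in {3,4}; accept={0,1,2}.

states=5 start=0 accept={0,1,2} delta: 0a->1 0b->1 0c->0 1a->2 1b->2 1c->3 2a->4 2b->0 2c->3 3a->0 3b->3 3c->0 4a->0 4b->0 4c->1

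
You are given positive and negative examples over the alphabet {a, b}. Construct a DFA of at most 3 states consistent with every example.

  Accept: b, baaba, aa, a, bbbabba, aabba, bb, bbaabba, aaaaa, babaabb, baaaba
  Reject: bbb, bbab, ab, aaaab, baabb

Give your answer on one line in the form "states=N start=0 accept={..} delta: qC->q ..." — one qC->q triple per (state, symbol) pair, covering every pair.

Fold the examples into a partial DFA from state 0: repeatedly fix the first undefined (state, symbol) met by the shortest-then-alphabetical prefix, trying targets in increasing order and rejecting any under which an Accept and a Reject string meet in one state with the same remainder; add a state when all current targets are rejected. Accepting states are where Accept strings end.
a: 0a undefined. 0a->0: no, b/ab meet in 0 with "b" left. Open state 1: 0a->1.
b: 0b undefined. 0b->0: no, b/bbb meet in 0. 0b->1: no, bb/ab meet in 1 with "b" left. Open state 2: 0b->2.
aa: 1a undefined. 1a->0: no, b/aaaab meet in 2. 1a->1: ok.
ab: 1b undefined. 1b->0: ok.
ba: 2a undefined. 2a->0: no, b/baabb meet in 2. 2a->1: no, b/baabb meet in 2. 2a->2: ok.
bb: 2b undefined. 2b->0: no, b/bbb meet in 2. 2b->1: ok.
All examples now run through 3 states with every (state, symbol) defined. Accept strings end in {1,2}, Reject strings end in {0}; accept={1,2}.

states=3 start=0 accept={1,2} delta: 0a->1 0b->2 1a->1 1b->0 2a->2 2b->1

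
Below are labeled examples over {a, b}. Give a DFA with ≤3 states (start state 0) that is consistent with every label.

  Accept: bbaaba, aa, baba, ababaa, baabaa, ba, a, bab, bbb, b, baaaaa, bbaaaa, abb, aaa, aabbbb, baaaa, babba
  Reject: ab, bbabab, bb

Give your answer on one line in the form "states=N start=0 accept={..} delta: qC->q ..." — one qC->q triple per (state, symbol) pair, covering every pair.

states=3 start=0 accept={0,1} delta: 0a->1 0b->1 1a->0 1b->2 2a->1 2b->0

Fold the examples into a partial DFA from state 0: repeatedly fix the first undefined (state, symbol) met by the shortest-then-alphabetical prefix, trying targets in increasing order and rejecting any under which an Accept and a Reject string meet in one state with the same remainder; add a state when all current targets are rejected. Accepting states are where Accept strings end.
a: 0a undefined. 0a->0: no, b/ab meet in 0 with "b" left. Open state 1: 0a->1.
b: 0b undefined. 0b->0: no, bab/ab meet in 1 with "b" left. 0b->1: ok.
aa: 1a undefined. 1a->0: ok.
ab: 1b undefined. 1b->0: no, bbaaba/ab meet in 0. 1b->1: no, ababaa/ab meet in 1. Open state 2: 1b->2.
aba: 2a undefined. 2a->0: no, ababaa/bbabab meet in 1. 2a->1: ok.
abb: 2b undefined. 2b->0: ok.
All examples now run through 3 states with every (state, symbol) defined. Accept strings end in {0,1}, Reject strings end in {2}; accept={0,1}.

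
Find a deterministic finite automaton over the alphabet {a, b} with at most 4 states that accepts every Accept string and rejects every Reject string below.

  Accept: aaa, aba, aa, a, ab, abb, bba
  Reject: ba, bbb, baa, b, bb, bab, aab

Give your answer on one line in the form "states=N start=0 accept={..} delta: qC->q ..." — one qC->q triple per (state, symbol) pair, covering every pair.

states=4 start=0 accept={0,1} delta: 0a->1 0b->2 1a->0 1b->1 2a->2 2b->3 3a->0 3b->2

State merging on the prefix tree: take the shortest (then alphabetical) example prefix whose next move is undefined and point that move at state 0, else 1, else 2, ...; a target is out if some Accept/Reject pair would then sit in one state with the same input left (inseparable). If every existing state is out, open a new one.
a: 0a undefined. 0a->0: no, aba/ba meet in 0 with "ba" left. Open state 1: 0a->1.
b: 0b undefined. 0b->0: no, aa/baa meet in 1 with "a" left. 0b->1: no, aaa/baa meet in 1 with "aa" left. Open state 2: 0b->2.
aa: 1a undefined. 1a->0: ok.
ab: 1b undefined. 1b->0: no, abb/b meet in 2. 1b->1: ok.
ba: 2a undefined. 2a->0: no, aaa/baa meet in 1. 2a->1: no, aaa/ba meet in 1. 2a->2: ok.
bb: 2b undefined. 2b->0: no, aba/bb meet in 0. 2b->1: no, aaa/bbb meet in 1. 2b->2: no, bba/ba meet in 2. Open state 3: 2b->3.
bba: 3a undefined. 3a->0: ok.
bbb: 3b undefined. 3b->0: no, aba/bbb meet in 0. 3b->1: no, aaa/bbb meet in 1. 3b->2: ok.
All examples now run through 4 states with every (state, symbol) defined. Accept strings end in {0,1}, Reject strings end in {2,3}; accept={0,1}.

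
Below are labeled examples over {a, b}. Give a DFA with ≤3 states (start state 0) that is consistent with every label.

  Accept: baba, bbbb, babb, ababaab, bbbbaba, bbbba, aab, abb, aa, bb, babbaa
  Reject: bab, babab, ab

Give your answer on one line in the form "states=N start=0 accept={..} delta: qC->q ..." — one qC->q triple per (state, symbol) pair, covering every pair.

states=3 start=0 accept={0,1} delta: 0a->1 0b->0 1a->0 1b->2 2a->1 2b->0

State merging on the prefix tree: take the shortest (then alphabetical) example prefix whose next move is undefined and point that move at state 0, else 1, else 2, ...; a target is out if some Accept/Reject pair would then sit in one state with the same input left (inseparable). If every existing state is out, open a new one.
a: 0a undefined. 0a->0: no, aab/ab meet in 0 with "b" left. Open state 1: 0a->1.
b: 0b undefined. 0b->0: ok.
aa: 1a undefined. 1a->0: ok.
ab: 1b undefined. 1b->0: no, bbbb/bab meet in 0. 1b->1: no, baba/babab meet in 0. Open state 2: 1b->2.
aba: 2a undefined. 2a->0: no, baba/babab meet in 0. 2a->1: ok.
abb: 2b undefined. 2b->0: ok.
All examples now run through 3 states with every (state, symbol) defined. Accept strings end in {0,1}, Reject strings end in {2}; accept={0,1}.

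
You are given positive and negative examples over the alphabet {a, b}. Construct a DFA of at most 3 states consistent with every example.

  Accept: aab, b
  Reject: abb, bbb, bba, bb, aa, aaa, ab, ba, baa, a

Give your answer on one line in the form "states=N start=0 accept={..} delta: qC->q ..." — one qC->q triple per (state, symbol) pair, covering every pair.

states=3 start=0 accept={2} delta: 0a->1 0b->2 1a->0 1b->1 2a->0 2b->1

State merging on the prefix tree: take the shortest (then alphabetical) example prefix whose next move is undefined and point that move at state 0, else 1, else 2, ...; a target is out if some Accept/Reject pair would then sit in one state with the same input left (inseparable). If every existing state is out, open a new one.
a: 0a undefined. 0a->0: no, aab/ab meet in 0 with "b" left. Open state 1: 0a->1.
b: 0b undefined. 0b->0: no, b/bbb meet in 0. 0b->1: no, b/a meet in 1. Open state 2: 0b->2.
aa: 1a undefined. 1a->0: ok.
ab: 1b undefined. 1b->0: no, aab/abb meet in 2. 1b->1: ok.
ba: 2a undefined. 2a->0: ok.
bb: 2b undefined. 2b->0: no, aab/bbb meet in 2. 2b->1: ok.
All examples now run through 3 states with every (state, symbol) defined. Accept strings end in {2}, Reject strings end in {0,1}; accept={2}.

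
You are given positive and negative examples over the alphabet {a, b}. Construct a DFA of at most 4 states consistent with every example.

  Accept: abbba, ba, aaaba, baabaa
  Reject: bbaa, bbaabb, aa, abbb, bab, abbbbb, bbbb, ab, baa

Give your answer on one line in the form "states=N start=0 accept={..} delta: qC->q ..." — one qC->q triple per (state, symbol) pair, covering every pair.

Fold the examples into a partial DFA from state 0: repeatedly fix the first undefined (state, symbol) met by the shortest-then-alphabetical prefix, trying targets in increasing order and rejecting any under which an Accept and a Reject string meet in one state with the same remainder; add a state when all current targets are rejected. Accepting states are where Accept strings end.
a: 0a undefined. 0a->0: ok.
b: 0b undefined. 0b->0: no, abbba/bbaa meet in 0. Open state 1: 0b->1.
ba: 1a undefined. 1a->0: no, ba/aa meet in 0. 1a->1: no, ba/ab meet in 1. Open state 2: 1a->2.
bb: 1b undefined. 1b->0: ok.
baa: 2a undefined. 2a->0: no, baabaa/bbaa meet in 0. 2a->1: no, baabaa/bbaa meet in 0. 2a->2: no, abbba/baa meet in 2. Open state 3: 2a->3.
bab: 2b undefined. 2b->0: ok.
baab: 3b undefined. 3b->0: no, baabaa/bbaa meet in 0. 3b->1: no, baabaa/baa meet in 3. 3b->2: ok.
baabaa: 3a undefined. 3a->0: no, baabaa/bbaa meet in 0. 3a->1: no, baabaa/abbb meet in 1. 3a->2: ok.
All examples now run through 4 states with every (state, symbol) defined. Accept strings end in {2}, Reject strings end in {0,1,3}; accept={2}.

states=4 start=0 accept={2} delta: 0a->0 0b->1 1a->2 1b->0 2a->3 2b->0 3a->2 3b->2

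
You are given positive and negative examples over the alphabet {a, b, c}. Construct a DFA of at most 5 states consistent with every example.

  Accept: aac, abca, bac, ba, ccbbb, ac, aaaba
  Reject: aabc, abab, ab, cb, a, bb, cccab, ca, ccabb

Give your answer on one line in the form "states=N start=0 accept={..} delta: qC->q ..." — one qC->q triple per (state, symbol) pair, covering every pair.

states=4 start=0 accept={2,3} delta: 0a->0 0b->1 0c->2 1a->2 1b->0 1c->1 2a->0 2b->0 2c->3 3a->0 3b->3 3c->0

Fold the examples into a partial DFA from state 0: repeatedly fix the first undefined (state, symbol) met by the shortest-then-alphabetical prefix, trying targets in increasing order and rejecting any under which an Accept and a Reject string meet in one state with the same remainder; add a state when all current targets are rejected. Accepting states are where Accept strings end.
a: 0a undefined. 0a->0: ok.
b: 0b undefined. 0b->0: no, aac/aabc meet in 0 with "c" left. Open state 1: 0b->1.
c: 0c undefined. 0c->0: no, aac/a meet in 0. 0c->1: no, aac/ab meet in 1. Open state 2: 0c->2.
ba: 1a undefined. 1a->0: no, ba/a meet in 0. 1a->1: no, bac/aabc meet in 1 with "c" left. 1a->2: ok.
bb: 1b undefined. 1b->0: ok.
ca: 2a undefined. 2a->0: ok.
cb: 2b undefined. 2b->0: ok.
cc: 2c undefined. 2c->0: no, bac/abab meet in 0. 2c->1: no, bac/ab meet in 1. 2c->2: no, ccbbb/abab meet in 0. Open state 3: 2c->3.
abc: 1c undefined. 1c->0: no, abca/aabc meet in 0. 1c->1: ok.
cca: 3a undefined. 3a->0: ok.
ccb: 3b undefined. 3b->0: no, ccbbb/abab meet in 0. 3b->1: no, ccbbb/aabc meet in 1. 3b->2: no, ccbbb/aabc meet in 1. 3b->3: ok.
ccc: 3c undefined. 3c->0: ok.
All examples now run through 4 states with every (state, symbol) defined. Accept strings end in {2,3}, Reject strings end in {0,1}; accept={2,3}.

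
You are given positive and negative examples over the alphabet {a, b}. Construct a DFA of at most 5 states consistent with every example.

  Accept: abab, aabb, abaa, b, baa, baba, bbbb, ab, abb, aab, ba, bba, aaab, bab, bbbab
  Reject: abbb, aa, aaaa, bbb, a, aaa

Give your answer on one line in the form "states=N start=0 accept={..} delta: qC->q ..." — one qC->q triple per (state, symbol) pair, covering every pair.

states=3 start=0 accept={1,2} delta: 0a->0 0b->1 1a->1 1b->2 2a->1 2b->0

State merging on the prefix tree: take the shortest (then alphabetical) example prefix whose next move is undefined and point that move at state 0, else 1, else 2, ...; a target is out if some Accept/Reject pair would then sit in one state with the same input left (inseparable). If every existing state is out, open a new one.
a: 0a undefined. 0a->0: ok.
b: 0b undefined. 0b->0: no, abab/abbb meet in 0. Open state 1: 0b->1.
ba: 1a undefined. 1a->0: no, abaa/aa meet in 0. 1a->1: ok.
bb: 1b undefined. 1b->0: no, abab/aa meet in 0. 1b->1: no, abab/abbb meet in 1. Open state 2: 1b->2.
bba: 2a undefined. 2a->0: no, baba/aa meet in 0. 2a->1: ok.
bbb: 2b undefined. 2b->0: ok.
All examples now run through 3 states with every (state, symbol) defined. Accept strings end in {1,2}, Reject strings end in {0}; accept={1,2}.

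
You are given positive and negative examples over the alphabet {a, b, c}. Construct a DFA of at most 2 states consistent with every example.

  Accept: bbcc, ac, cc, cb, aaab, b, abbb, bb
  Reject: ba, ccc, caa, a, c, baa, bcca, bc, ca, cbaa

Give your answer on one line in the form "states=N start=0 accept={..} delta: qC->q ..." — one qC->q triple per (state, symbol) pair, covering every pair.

Grow the machine one transition at a time. Run the examples from 0; the earliest place one falls off (shortest prefix, ties alphabetical) gets sent to the lowest-numbered state that keeps every Accept/Reject pair distinguishable — a pair clashes when both reach the same state with identical unread suffix — and to a fresh state only if none does.
a: 0a undefined. 0a->0: no, ac/c meet in 0 with "c" left. Open state 1: 0a->1.
b: 0b undefined. 0b->0: ok.
c: 0c undefined. 0c->0: no, bbcc/ccc meet in 0. 0c->1: ok.
aa: 1a undefined. 1a->0: no, b/baa meet in 0. 1a->1: ok.
ab: 1b undefined. 1b->0: ok.
ac: 1c undefined. 1c->0: ok.
All examples now run through 2 states with every (state, symbol) defined. Accept strings end in {0}, Reject strings end in {1}; accept={0}.

states=2 start=0 accept={0} delta: 0a->1 0b->0 0c->1 1a->1 1b->0 1c->0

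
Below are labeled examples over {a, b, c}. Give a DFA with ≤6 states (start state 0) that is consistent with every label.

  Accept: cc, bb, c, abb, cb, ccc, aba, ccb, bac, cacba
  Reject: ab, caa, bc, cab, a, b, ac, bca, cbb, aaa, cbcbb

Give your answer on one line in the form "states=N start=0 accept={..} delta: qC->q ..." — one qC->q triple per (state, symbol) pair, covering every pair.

Grow the machine one transition at a time. Run the examples from 0; the earliest place one falls off (shortest prefix, ties alphabetical) gets sent to the lowest-numbered state that keeps every Accept/Reject pair distinguishable — a pair clashes when both reach the same state with identical unread suffix — and to a fresh state only if none does.
a: 0a undefined. 0a->0: no, c/ac meet in 0 with "c" left. Open state 1: 0a->1.
b: 0b undefined. 0b->0: no, bb/b meet in 0. 0b->1: no, bb/ab meet in 1 with "b" left. Open state 2: 0b->2.
c: 0c undefined. 0c->0: no, bb/cbb meet in 2 with "b" left. 0c->1: no, cc/ac meet in 1 with "c" left. 0c->2: no, cc/bc meet in 2 with "c" left. Open state 3: 0c->3.
aa: 1a undefined. 1a->0: ok.
ab: 1b undefined. 1b->0: no, abb/b meet in 2. 1b->1: no, abb/ab meet in 1. 1b->2: ok.
ac: 1c undefined. 1c->0: ok.
ba: 2a undefined. 2a->0: no, aba/ac meet in 0. 2a->1: no, aba/a meet in 1. 2a->2: no, aba/ab meet in 2. 2a->3: ok.
bb: 2b undefined. 2b->0: no, bb/ac meet in 0. 2b->1: no, bb/a meet in 1. 2b->2: no, bb/ab meet in 2. 2b->3: ok.
bc: 2c undefined. 2c->0: ok.
ca: 3a undefined. 3a->0: ok.
cb: 3b undefined. 3b->0: no, cb/bc meet in 0. 3b->1: no, bb/cbcbb meet in 3. 3b->2: no, bb/cbb meet in 3. 3b->3: no, bb/cbb meet in 3. Open state 4: 3b->4.
cc: 3c undefined. 3c->0: no, cc/bc meet in 0. 3c->1: no, cc/caa meet in 1. 3c->2: no, cc/ab meet in 2. 3c->3: ok.
cbb: 4b undefined. 4b->0: ok.
cbc: 4c undefined. 4c->0: no, cc/cbcbb meet in 3. 4c->1: no, cc/cbcbb meet in 3. 4c->2: no, cb/cbcbb meet in 4. 4c->3: ok.
cacba: 4a undefined. 4a->0: no, cacba/bc meet in 0. 4a->1: no, cacba/caa meet in 1. 4a->2: no, cacba/ab meet in 2. 4a->3: ok.
All examples now run through 5 states with every (state, symbol) defined. Accept strings end in {3,4}, Reject strings end in {0,1,2}; accept={3,4}.

states=5 start=0 accept={3,4} delta: 0a->1 0b->2 0c->3 1a->0 1b->2 1c->0 2a->3 2b->3 2c->0 3a->0 3b->4 3c->3 4a->3 4b->0 4c->3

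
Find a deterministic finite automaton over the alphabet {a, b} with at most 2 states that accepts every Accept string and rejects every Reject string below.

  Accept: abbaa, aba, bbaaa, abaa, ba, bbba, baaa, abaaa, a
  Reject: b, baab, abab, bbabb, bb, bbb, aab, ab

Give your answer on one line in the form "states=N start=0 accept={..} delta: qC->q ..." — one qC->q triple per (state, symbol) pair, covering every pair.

states=2 start=0 accept={0} delta: 0a->0 0b->1 1a->0 1b->1

State merging on the prefix tree: take the shortest (then alphabetical) example prefix whose next move is undefined and point that move at state 0, else 1, else 2, ...; a target is out if some Accept/Reject pair would then sit in one state with the same input left (inseparable). If every existing state is out, open a new one.
a: 0a undefined. 0a->0: ok.
b: 0b undefined. 0b->0: no, abbaa/b meet in 0. Open state 1: 0b->1.
ba: 1a undefined. 1a->0: ok.
bb: 1b undefined. 1b->0: no, abbaa/bbabb meet in 0. 1b->1: ok.
All examples now run through 2 states with every (state, symbol) defined. Accept strings end in {0}, Reject strings end in {1}; accept={0}.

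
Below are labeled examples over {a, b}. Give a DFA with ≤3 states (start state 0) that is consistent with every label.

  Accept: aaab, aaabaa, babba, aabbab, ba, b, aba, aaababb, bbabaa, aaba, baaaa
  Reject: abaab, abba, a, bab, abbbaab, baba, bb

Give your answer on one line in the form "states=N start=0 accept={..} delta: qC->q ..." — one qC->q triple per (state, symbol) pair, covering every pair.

states=2 start=0 accept={1} delta: 0a->0 0b->1 1a->1 1b->0

Grow the machine one transition at a time. Run the examples from 0; the earliest place one falls off (shortest prefix, ties alphabetical) gets sent to the lowest-numbered state that keeps every Accept/Reject pair distinguishable — a pair clashes when both reach the same state with identical unread suffix — and to a fresh state only if none does.
a: 0a undefined. 0a->0: ok.
b: 0b undefined. 0b->0: no, aaab/abaab meet in 0. Open state 1: 0b->1.
ba: 1a undefined. 1a->0: no, aaab/abaab meet in 1. 1a->1: ok.
bb: 1b undefined. 1b->0: ok.
All examples now run through 2 states with every (state, symbol) defined. Accept strings end in {1}, Reject strings end in {0}; accept={1}.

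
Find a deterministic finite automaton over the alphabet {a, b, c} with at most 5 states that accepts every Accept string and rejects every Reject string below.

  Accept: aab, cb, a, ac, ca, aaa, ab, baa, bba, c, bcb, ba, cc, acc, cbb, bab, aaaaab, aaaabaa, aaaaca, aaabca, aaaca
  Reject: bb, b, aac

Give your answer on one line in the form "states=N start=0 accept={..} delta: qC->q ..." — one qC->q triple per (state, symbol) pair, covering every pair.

states=3 start=0 accept={1,2} delta: 0a->1 0b->0 0c->1 1a->2 1b->1 1c->1 2a->1 2b->1 2c->0

Fold the examples into a partial DFA from state 0: repeatedly fix the first undefined (state, symbol) met by the shortest-then-alphabetical prefix, trying targets in increasing order and rejecting any under which an Accept and a Reject string meet in one state with the same remainder; add a state when all current targets are rejected. Accepting states are where Accept strings end.
a: 0a undefined. 0a->0: no, aab/b meet in 0 with "b" left. Open state 1: 0a->1.
b: 0b undefined. 0b->0: ok.
c: 0c undefined. 0c->0: no, cb/bb meet in 0. 0c->1: ok.
aa: 1a undefined. 1a->0: no, aab/bb meet in 0. 1a->1: no, ac/aac meet in 1 with "c" left. Open state 2: 1a->2.
ab: 1b undefined. 1b->0: no, cb/bb meet in 0. 1b->1: ok.
ac: 1c undefined. 1c->0: no, ac/bb meet in 0. 1c->1: ok.
aaa: 2a undefined. 2a->0: no, aaa/bb meet in 0. 2a->1: ok.
aab: 2b undefined. 2b->0: no, aab/bb meet in 0. 2b->1: ok.
aac: 2c undefined. 2c->0: ok.
All examples now run through 3 states with every (state, symbol) defined. Accept strings end in {1,2}, Reject strings end in {0}; accept={1,2}.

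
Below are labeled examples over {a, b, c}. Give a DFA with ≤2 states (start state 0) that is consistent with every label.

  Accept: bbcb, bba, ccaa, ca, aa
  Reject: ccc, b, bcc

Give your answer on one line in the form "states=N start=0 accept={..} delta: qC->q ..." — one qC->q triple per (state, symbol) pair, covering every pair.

State merging on the prefix tree: take the shortest (then alphabetical) example prefix whose next move is undefined and point that move at state 0, else 1, else 2, ...; a target is out if some Accept/Reject pair would then sit in one state with the same input left (inseparable). If every existing state is out, open a new one.
a: 0a undefined. 0a->0: ok.
b: 0b undefined. 0b->0: no, bba/b meet in 0. Open state 1: 0b->1.
c: 0c undefined. 0c->0: no, ccaa/ccc meet in 0. 0c->1: ok.
bb: 1b undefined. 1b->0: ok.
bc: 1c undefined. 1c->0: ok.
ca: 1a undefined. 1a->0: ok.
All examples now run through 2 states with every (state, symbol) defined. Accept strings end in {0}, Reject strings end in {1}; accept={0}.

states=2 start=0 accept={0} delta: 0a->0 0b->1 0c->1 1a->0 1b->0 1c->0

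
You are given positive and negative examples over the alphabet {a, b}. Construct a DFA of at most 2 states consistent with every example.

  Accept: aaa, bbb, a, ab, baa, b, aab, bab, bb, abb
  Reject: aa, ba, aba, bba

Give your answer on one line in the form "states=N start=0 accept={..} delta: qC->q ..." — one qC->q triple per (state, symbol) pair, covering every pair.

Grow the machine one transition at a time. Run the examples from 0; the earliest place one falls off (shortest prefix, ties alphabetical) gets sent to the lowest-numbered state that keeps every Accept/Reject pair distinguishable — a pair clashes when both reach the same state with identical unread suffix — and to a fresh state only if none does.
a: 0a undefined. 0a->0: no, aaa/aa meet in 0. Open state 1: 0a->1.
b: 0b undefined. 0b->0: no, a/ba meet in 1. 0b->1: ok.
aa: 1a undefined. 1a->0: ok.
ab: 1b undefined. 1b->0: no, aaa/aba meet in 1. 1b->1: ok.
All examples now run through 2 states with every (state, symbol) defined. Accept strings end in {1}, Reject strings end in {0}; accept={1}.

states=2 start=0 accept={1} delta: 0a->1 0b->1 1a->0 1b->1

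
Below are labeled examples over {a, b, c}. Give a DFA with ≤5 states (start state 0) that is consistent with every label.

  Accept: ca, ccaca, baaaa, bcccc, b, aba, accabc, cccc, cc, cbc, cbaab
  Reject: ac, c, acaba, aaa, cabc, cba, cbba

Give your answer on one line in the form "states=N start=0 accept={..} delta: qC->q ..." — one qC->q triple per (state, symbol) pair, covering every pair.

states=5 start=0 accept={1,3} delta: 0a->0 0b->1 0c->2 1a->1 1b->0 1c->0 2a->1 2b->3 2c->3 3a->4 3b->0 3c->3 4a->0 4b->2 4c->1

Fold the examples into a partial DFA from state 0: repeatedly fix the first undefined (state, symbol) met by the shortest-then-alphabetical prefix, trying targets in increasing order and rejecting any under which an Accept and a Reject string meet in one state with the same remainder; add a state when all current targets are rejected. Accepting states are where Accept strings end.
a: 0a undefined. 0a->0: ok.
b: 0b undefined. 0b->0: no, baaaa/aaa meet in 0. Open state 1: 0b->1.
c: 0c undefined. 0c->0: no, ca/ac meet in 0. 0c->1: no, b/ac meet in 1. Open state 2: 0c->2.
ba: 1a undefined. 1a->0: no, baaaa/aaa meet in 0. 1a->1: ok.
bc: 1c undefined. 1c->0: ok.
ca: 2a undefined. 2a->0: no, ca/aaa meet in 0. 2a->1: ok.
cb: 2b undefined. 2b->0: no, ca/cbba meet in 1. 2b->1: no, ca/cba meet in 1. 2b->2: no, ca/cba meet in 1. Open state 3: 2b->3.
cc: 2c undefined. 2c->0: no, bcccc/ac meet in 2. 2c->1: no, ccaca/aaa meet in 0. 2c->2: no, ccaca/aaa meet in 0. 2c->3: ok.
cab: 1b undefined. 1b->0: ok.
cba: 3a undefined. 3a->0: no, accabc/acaba meet in 0. 3a->1: no, ca/cba meet in 1. 3a->2: no, ccaca/ac meet in 2. 3a->3: no, cc/cba meet in 3. Open state 4: 3a->4.
cbb: 3b undefined. 3b->0: ok.
cbc: 3c undefined. 3c->0: no, bcccc/acaba meet in 0. 3c->1: no, cccc/acaba meet in 0. 3c->2: no, bcccc/ac meet in 2. 3c->3: ok.
cbaa: 4a undefined. 4a->0: ok.
ccac: 4c undefined. 4c->0: no, ccaca/acaba meet in 0. 4c->1: ok.
accab: 4b undefined. 4b->0: no, accabc/ac meet in 2. 4b->1: no, accabc/acaba meet in 0. 4b->2: ok.
All examples now run through 5 states with every (state, symbol) defined. Accept strings end in {1,3}, Reject strings end in {0,2,4}; accept={1,3}.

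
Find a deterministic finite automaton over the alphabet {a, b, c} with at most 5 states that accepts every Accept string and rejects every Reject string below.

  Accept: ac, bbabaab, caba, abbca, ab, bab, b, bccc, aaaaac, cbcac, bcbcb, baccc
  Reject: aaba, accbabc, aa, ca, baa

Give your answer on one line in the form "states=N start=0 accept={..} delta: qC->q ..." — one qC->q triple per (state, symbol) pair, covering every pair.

Fold the examples into a partial DFA from state 0: repeatedly fix the first undefined (state, symbol) met by the shortest-then-alphabetical prefix, trying targets in increasing order and rejecting any under which an Accept and a Reject string meet in one state with the same remainder; add a state when all current targets are rejected. Accepting states are where Accept strings end.
a: 0a undefined. 0a->0: ok.
b: 0b undefined. 0b->0: no, bbabaab/aaba meet in 0. Open state 1: 0b->1.
c: 0c undefined. 0c->0: no, ac/aa meet in 0. 0c->1: ok.
ba: 1a undefined. 1a->0: no, caba/aaba meet in 0. 1a->1: no, ac/aaba meet in 1. Open state 2: 1a->2.
bb: 1b undefined. 1b->0: no, abbca/aaba meet in 2. 1b->1: ok.
bc: 1c undefined. 1c->0: no, abbca/aa meet in 0. 1c->1: no, abbca/aaba meet in 2. 1c->2: no, abbca/baa meet in 2 with "a" left. Open state 3: 1c->3.
baa: 2a undefined. 2a->0: ok.
bab: 2b undefined. 2b->0: no, caba/aa meet in 0. 2b->1: no, caba/aaba meet in 2. 2b->2: no, caba/aa meet in 0. 2b->3: ok.
bac: 2c undefined. 2c->0: ok.
bcb: 3b undefined. 3b->0: no, bab/accbabc meet in 3. 3b->1: ok.
bcc: 3c undefined. 3c->0: ok.
caba: 3a undefined. 3a->0: no, caba/accbabc meet in 0. 3a->1: ok.
All examples now run through 4 states with every (state, symbol) defined. Accept strings end in {1,3}, Reject strings end in {0,2}; accept={1,3}.

states=4 start=0 accept={1,3} delta: 0a->0 0b->1 0c->1 1a->2 1b->1 1c->3 2a->0 2b->3 2c->0 3a->1 3b->1 3c->0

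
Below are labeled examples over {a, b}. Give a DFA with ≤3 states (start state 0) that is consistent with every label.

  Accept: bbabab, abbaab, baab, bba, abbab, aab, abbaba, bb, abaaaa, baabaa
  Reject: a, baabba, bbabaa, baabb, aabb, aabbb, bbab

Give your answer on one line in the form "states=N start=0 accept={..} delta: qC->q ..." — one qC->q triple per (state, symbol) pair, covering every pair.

states=3 start=0 accept={2} delta: 0a->1 0b->1 1a->1 1b->2 2a->2 2b->0

Fold the examples into a partial DFA from state 0: repeatedly fix the first undefined (state, symbol) met by the shortest-then-alphabetical prefix, trying targets in increasing order and rejecting any under which an Accept and a Reject string meet in one state with the same remainder; add a state when all current targets are rejected. Accepting states are where Accept strings end.
a: 0a undefined. 0a->0: no, abbab/bbab meet in 0 with "bbab" left. Open state 1: 0a->1.
b: 0b undefined. 0b->0: no, bba/a meet in 1. 0b->1: ok.
aa: 1a undefined. 1a->0: no, baab/aabb meet in 1 with "b" left. 1a->1: ok.
ab: 1b undefined. 1b->0: no, bbabab/aabbb meet in 0. 1b->1: no, bbabab/a meet in 1. Open state 2: 1b->2.
aba: 2a undefined. 2a->0: no, abaaaa/a meet in 1. 2a->1: no, bbabab/bbab meet in 2. 2a->2: ok.
abb: 2b undefined. 2b->0: ok.
All examples now run through 3 states with every (state, symbol) defined. Accept strings end in {2}, Reject strings end in {0,1}; accept={2}.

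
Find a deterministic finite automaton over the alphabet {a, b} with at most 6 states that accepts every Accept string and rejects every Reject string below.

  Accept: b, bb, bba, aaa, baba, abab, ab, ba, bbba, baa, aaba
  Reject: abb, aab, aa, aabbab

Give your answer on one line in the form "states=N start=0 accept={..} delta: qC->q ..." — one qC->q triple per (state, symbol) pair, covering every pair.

State merging on the prefix tree: take the shortest (then alphabetical) example prefix whose next move is undefined and point that move at state 0, else 1, else 2, ...; a target is out if some Accept/Reject pair would then sit in one state with the same input left (inseparable). If every existing state is out, open a new one.
a: 0a undefined. 0a->0: no, b/aab meet in 0 with "b" left. Open state 1: 0a->1.
b: 0b undefined. 0b->0: no, baa/aa meet in 1 with "a" left. 0b->1: no, ba/aa meet in 1 with "a" left. Open state 2: 0b->2.
aa: 1a undefined. 1a->0: no, b/aab meet in 2. 1a->1: no, aaa/aa meet in 1. 1a->2: no, b/aa meet in 2. Open state 3: 1a->3.
ab: 1b undefined. 1b->0: no, b/abb meet in 2. 1b->1: no, abab/aab meet in 3 with "b" left. 1b->2: no, bb/abb meet in 2 with "b" left. 1b->3: no, ab/aa meet in 3. Open state 4: 1b->4.
ba: 2a undefined. 2a->0: ok.
bb: 2b undefined. 2b->0: ok.
aaa: 3a undefined. 3a->0: ok.
aab: 3b undefined. 3b->0: no, b/aabbab meet in 2. 3b->1: no, bba/aab meet in 1. 3b->2: no, b/aab meet in 2. 3b->3: no, b/aabbab meet in 2. 3b->4: no, ab/aab meet in 4. Open state 5: 3b->5.
aba: 4a undefined. 4a->0: ok.
abb: 4b undefined. 4b->0: no, bb/abb meet in 0. 4b->1: no, bba/abb meet in 1. 4b->2: no, b/abb meet in 2. 4b->3: ok.
aaba: 5a undefined. 5a->0: ok.
aabb: 5b undefined. 5b->0: no, ab/aabbab meet in 4. 5b->1: ok.
All examples now run through 6 states with every (state, symbol) defined. Accept strings end in {0,1,2,4}, Reject strings end in {3,5}; accept={0,1,2,4}.

states=6 start=0 accept={0,1,2,4} delta: 0a->1 0b->2 1a->3 1b->4 2a->0 2b->0 3a->0 3b->5 4a->0 4b->3 5a->0 5b->1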